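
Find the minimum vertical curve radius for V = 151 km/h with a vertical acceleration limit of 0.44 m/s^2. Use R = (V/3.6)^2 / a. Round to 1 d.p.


Convert speed: V = 151 / 3.6 = 41.9444 m/s
V^2 = 1759.3364 m^2/s^2
R_v = 1759.3364 / 0.44
R_v = 3998.5 m

3998.5


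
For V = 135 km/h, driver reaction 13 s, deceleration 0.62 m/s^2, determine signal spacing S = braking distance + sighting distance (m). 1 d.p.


V = 135 / 3.6 = 37.5 m/s
Braking distance = 37.5^2 / (2*0.62) = 1134.0726 m
Sighting distance = 37.5 * 13 = 487.5 m
S = 1134.0726 + 487.5 = 1621.6 m

1621.6


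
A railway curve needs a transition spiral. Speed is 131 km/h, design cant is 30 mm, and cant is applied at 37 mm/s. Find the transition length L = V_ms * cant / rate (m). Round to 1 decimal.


Convert speed: V = 131 / 3.6 = 36.3889 m/s
L = 36.3889 * 30 / 37
L = 1091.6667 / 37
L = 29.5 m

29.5


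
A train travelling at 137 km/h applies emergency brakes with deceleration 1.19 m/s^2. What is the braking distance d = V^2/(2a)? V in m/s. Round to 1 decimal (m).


Convert speed: V = 137 / 3.6 = 38.0556 m/s
V^2 = 1448.2253
d = 1448.2253 / (2 * 1.19)
d = 1448.2253 / 2.38
d = 608.5 m

608.5


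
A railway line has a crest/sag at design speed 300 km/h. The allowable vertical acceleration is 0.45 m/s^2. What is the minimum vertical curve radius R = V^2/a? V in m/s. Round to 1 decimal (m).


Convert speed: V = 300 / 3.6 = 83.3333 m/s
V^2 = 6944.4444 m^2/s^2
R_v = 6944.4444 / 0.45
R_v = 15432.1 m

15432.1


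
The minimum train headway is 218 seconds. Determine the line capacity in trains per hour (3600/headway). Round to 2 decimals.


Capacity = 3600 / headway
Capacity = 3600 / 218
Capacity = 16.51 trains/hour

16.51


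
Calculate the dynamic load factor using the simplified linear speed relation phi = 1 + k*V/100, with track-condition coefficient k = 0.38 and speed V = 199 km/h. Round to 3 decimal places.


phi = 1 + k * V / 100
phi = 1 + 0.38 * 199 / 100
phi = 1 + 0.7562
phi = 1.756

1.756


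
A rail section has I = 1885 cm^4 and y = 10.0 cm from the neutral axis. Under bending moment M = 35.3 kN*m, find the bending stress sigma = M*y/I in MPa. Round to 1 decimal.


Convert units:
M = 35.3 kN*m = 35300000 N*mm
y = 10.0 cm = 100 mm
I = 1885 cm^4 = 18850000 mm^4
sigma = 35300000 * 100 / 18850000
sigma = 187.3 MPa

187.3


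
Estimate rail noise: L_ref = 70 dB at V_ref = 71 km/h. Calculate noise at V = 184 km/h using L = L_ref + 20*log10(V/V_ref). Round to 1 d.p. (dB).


V/V_ref = 184 / 71 = 2.591549
log10(2.591549) = 0.413559
20 * 0.413559 = 8.2712
L = 70 + 8.2712 = 78.3 dB

78.3


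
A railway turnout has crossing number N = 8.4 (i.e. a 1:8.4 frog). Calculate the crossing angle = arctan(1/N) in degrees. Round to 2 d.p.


1/N = 1/8.4 = 0.119048
angle = arctan(0.119048) = 0.11849 rad
angle = 0.11849 * 180/pi = 6.79 degrees

6.79


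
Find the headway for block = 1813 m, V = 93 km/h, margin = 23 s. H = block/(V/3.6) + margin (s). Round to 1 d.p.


V = 93 / 3.6 = 25.8333 m/s
Block traversal time = 1813 / 25.8333 = 70.1806 s
Headway = 70.1806 + 23
Headway = 93.2 s

93.2


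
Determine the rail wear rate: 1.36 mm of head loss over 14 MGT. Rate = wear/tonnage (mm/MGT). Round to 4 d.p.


Wear rate = total wear / cumulative tonnage
Rate = 1.36 / 14
Rate = 0.0971 mm/MGT

0.0971


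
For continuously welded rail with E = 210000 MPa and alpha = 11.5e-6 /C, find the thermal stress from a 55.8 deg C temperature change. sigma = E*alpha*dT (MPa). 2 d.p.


sigma = E * alpha * dT
sigma = 210000 * 11.5e-6 * 55.8
sigma = 2.415 * 55.8
sigma = 134.76 MPa

134.76


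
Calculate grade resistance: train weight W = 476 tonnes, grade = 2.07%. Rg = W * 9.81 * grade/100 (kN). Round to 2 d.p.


Rg = W * 9.81 * grade / 100
Rg = 476 * 9.81 * 2.07 / 100
Rg = 4669.56 * 0.0207
Rg = 96.66 kN

96.66


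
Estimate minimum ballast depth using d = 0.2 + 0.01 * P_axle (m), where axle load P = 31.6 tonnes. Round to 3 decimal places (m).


d = 0.2 + 0.01 * 31.6
d = 0.2 + 0.316
d = 0.516 m

0.516


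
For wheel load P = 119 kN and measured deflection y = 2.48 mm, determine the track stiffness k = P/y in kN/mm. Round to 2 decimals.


Track stiffness k = P / y
k = 119 / 2.48
k = 47.98 kN/mm

47.98


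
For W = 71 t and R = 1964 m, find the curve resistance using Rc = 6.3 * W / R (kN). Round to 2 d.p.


Rc = 6.3 * W / R
Rc = 6.3 * 71 / 1964
Rc = 447.3 / 1964
Rc = 0.23 kN

0.23


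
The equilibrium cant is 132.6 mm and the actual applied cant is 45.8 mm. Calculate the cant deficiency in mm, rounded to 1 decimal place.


Cant deficiency = equilibrium cant - actual cant
CD = 132.6 - 45.8
CD = 86.8 mm

86.8


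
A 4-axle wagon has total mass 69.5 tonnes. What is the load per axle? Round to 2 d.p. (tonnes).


Load per axle = total weight / number of axles
Load = 69.5 / 4
Load = 17.38 tonnes

17.38


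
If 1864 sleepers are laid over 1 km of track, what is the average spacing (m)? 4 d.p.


Spacing = 1000 m / number of sleepers
Spacing = 1000 / 1864
Spacing = 0.5365 m

0.5365


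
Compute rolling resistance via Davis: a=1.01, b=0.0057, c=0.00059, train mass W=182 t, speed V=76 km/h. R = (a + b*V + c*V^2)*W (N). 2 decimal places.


b*V = 0.0057 * 76 = 0.4332
c*V^2 = 0.00059 * 5776 = 3.40784
R_per_t = 1.01 + 0.4332 + 3.40784 = 4.85104 N/t
R_total = 4.85104 * 182 = 882.89 N

882.89


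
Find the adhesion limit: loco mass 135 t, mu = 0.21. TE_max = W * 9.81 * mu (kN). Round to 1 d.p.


TE_max = W * g * mu
TE_max = 135 * 9.81 * 0.21
TE_max = 1324.35 * 0.21
TE_max = 278.1 kN

278.1


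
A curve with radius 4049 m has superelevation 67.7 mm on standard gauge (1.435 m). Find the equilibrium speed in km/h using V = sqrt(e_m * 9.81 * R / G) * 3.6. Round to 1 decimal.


Convert cant: e = 67.7 mm = 0.0677 m
V_ms = sqrt(0.0677 * 9.81 * 4049 / 1.435)
V_ms = sqrt(1873.93081) = 43.2889 m/s
V = 43.2889 * 3.6 = 155.8 km/h

155.8


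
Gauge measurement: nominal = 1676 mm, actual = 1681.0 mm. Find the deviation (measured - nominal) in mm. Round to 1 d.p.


Deviation = measured - nominal
Deviation = 1681.0 - 1676
Deviation = 5.0 mm

5.0


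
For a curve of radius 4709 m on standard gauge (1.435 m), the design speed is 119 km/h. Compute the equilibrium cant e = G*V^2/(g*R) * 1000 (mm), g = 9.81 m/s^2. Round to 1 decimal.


Convert speed: V = 119 / 3.6 = 33.0556 m/s
Apply formula: e = 1.435 * 33.0556^2 / (9.81 * 4709)
e = 1.435 * 1092.6698 / 46195.29
e = 0.033942 m = 33.9 mm

33.9


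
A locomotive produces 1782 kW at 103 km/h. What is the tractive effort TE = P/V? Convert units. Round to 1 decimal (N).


Convert: P = 1782 kW = 1782000 W
V = 103 / 3.6 = 28.6111 m/s
TE = 1782000 / 28.6111
TE = 62283.5 N

62283.5


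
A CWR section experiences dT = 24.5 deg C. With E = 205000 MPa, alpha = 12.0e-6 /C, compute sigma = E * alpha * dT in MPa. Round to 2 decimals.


sigma = E * alpha * dT
sigma = 205000 * 12.0e-6 * 24.5
sigma = 2.46 * 24.5
sigma = 60.27 MPa

60.27


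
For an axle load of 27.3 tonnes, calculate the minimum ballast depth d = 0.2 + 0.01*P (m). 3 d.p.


d = 0.2 + 0.01 * 27.3
d = 0.2 + 0.273
d = 0.473 m

0.473


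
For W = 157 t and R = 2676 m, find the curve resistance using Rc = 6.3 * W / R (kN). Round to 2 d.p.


Rc = 6.3 * W / R
Rc = 6.3 * 157 / 2676
Rc = 989.1 / 2676
Rc = 0.37 kN

0.37


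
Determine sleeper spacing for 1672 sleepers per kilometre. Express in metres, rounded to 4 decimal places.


Spacing = 1000 m / number of sleepers
Spacing = 1000 / 1672
Spacing = 0.5981 m

0.5981


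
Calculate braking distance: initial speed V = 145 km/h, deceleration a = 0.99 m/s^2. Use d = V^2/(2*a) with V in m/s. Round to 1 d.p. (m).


Convert speed: V = 145 / 3.6 = 40.2778 m/s
V^2 = 1622.2994
d = 1622.2994 / (2 * 0.99)
d = 1622.2994 / 1.98
d = 819.3 m

819.3


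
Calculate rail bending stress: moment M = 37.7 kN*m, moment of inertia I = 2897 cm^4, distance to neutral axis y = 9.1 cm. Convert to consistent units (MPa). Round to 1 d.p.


Convert units:
M = 37.7 kN*m = 37700000 N*mm
y = 9.1 cm = 91 mm
I = 2897 cm^4 = 28970000 mm^4
sigma = 37700000 * 91 / 28970000
sigma = 118.4 MPa

118.4


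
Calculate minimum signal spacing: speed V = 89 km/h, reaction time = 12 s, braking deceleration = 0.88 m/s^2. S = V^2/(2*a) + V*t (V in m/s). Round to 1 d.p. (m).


V = 89 / 3.6 = 24.7222 m/s
Braking distance = 24.7222^2 / (2*0.88) = 347.2661 m
Sighting distance = 24.7222 * 12 = 296.6667 m
S = 347.2661 + 296.6667 = 643.9 m

643.9


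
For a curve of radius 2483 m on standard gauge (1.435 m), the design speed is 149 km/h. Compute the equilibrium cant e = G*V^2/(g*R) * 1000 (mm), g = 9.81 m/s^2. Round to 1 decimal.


Convert speed: V = 149 / 3.6 = 41.3889 m/s
Apply formula: e = 1.435 * 41.3889^2 / (9.81 * 2483)
e = 1.435 * 1713.0401 / 24358.23
e = 0.100919 m = 100.9 mm

100.9


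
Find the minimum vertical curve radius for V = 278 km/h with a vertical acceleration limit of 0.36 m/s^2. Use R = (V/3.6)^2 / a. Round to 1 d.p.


Convert speed: V = 278 / 3.6 = 77.2222 m/s
V^2 = 5963.2716 m^2/s^2
R_v = 5963.2716 / 0.36
R_v = 16564.6 m

16564.6


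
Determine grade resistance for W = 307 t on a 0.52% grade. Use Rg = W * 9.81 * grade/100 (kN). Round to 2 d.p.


Rg = W * 9.81 * grade / 100
Rg = 307 * 9.81 * 0.52 / 100
Rg = 3011.67 * 0.0052
Rg = 15.66 kN

15.66


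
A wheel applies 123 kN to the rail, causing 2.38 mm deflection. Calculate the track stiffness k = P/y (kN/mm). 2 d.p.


Track stiffness k = P / y
k = 123 / 2.38
k = 51.68 kN/mm

51.68


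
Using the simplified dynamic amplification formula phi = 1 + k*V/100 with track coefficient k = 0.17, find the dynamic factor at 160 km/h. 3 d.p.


phi = 1 + k * V / 100
phi = 1 + 0.17 * 160 / 100
phi = 1 + 0.272
phi = 1.272

1.272


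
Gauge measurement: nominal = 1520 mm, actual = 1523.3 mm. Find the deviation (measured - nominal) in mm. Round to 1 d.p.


Deviation = measured - nominal
Deviation = 1523.3 - 1520
Deviation = 3.3 mm

3.3


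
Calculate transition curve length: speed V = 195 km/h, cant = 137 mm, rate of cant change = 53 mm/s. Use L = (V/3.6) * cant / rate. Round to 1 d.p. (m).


Convert speed: V = 195 / 3.6 = 54.1667 m/s
L = 54.1667 * 137 / 53
L = 7420.8333 / 53
L = 140.0 m

140.0


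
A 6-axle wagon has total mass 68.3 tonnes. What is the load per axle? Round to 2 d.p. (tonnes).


Load per axle = total weight / number of axles
Load = 68.3 / 6
Load = 11.38 tonnes

11.38


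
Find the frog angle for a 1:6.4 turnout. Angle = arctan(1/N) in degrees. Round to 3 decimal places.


1/N = 1/6.4 = 0.15625
angle = arctan(0.15625) = 0.154997 rad
angle = 0.154997 * 180/pi = 8.881 degrees

8.881


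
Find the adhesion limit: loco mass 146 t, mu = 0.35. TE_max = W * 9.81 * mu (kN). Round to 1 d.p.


TE_max = W * g * mu
TE_max = 146 * 9.81 * 0.35
TE_max = 1432.26 * 0.35
TE_max = 501.3 kN

501.3


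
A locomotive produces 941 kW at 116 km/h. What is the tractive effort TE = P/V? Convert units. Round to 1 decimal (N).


Convert: P = 941 kW = 941000 W
V = 116 / 3.6 = 32.2222 m/s
TE = 941000 / 32.2222
TE = 29203.4 N

29203.4


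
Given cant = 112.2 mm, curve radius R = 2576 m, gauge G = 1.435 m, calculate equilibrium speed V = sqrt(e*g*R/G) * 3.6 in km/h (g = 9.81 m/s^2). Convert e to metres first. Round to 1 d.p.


Convert cant: e = 112.2 mm = 0.1122 m
V_ms = sqrt(0.1122 * 9.81 * 2576 / 1.435)
V_ms = sqrt(1975.85842) = 44.4506 m/s
V = 44.4506 * 3.6 = 160.0 km/h

160.0


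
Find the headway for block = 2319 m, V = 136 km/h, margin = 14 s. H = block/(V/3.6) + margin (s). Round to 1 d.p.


V = 136 / 3.6 = 37.7778 m/s
Block traversal time = 2319 / 37.7778 = 61.3853 s
Headway = 61.3853 + 14
Headway = 75.4 s

75.4


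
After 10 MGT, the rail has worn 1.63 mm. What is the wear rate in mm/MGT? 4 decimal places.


Wear rate = total wear / cumulative tonnage
Rate = 1.63 / 10
Rate = 0.1630 mm/MGT

0.1630


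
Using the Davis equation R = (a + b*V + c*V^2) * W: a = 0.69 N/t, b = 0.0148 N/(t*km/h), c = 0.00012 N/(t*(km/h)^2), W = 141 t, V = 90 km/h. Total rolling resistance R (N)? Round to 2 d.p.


b*V = 0.0148 * 90 = 1.332
c*V^2 = 0.00012 * 8100 = 0.972
R_per_t = 0.69 + 1.332 + 0.972 = 2.994 N/t
R_total = 2.994 * 141 = 422.15 N

422.15


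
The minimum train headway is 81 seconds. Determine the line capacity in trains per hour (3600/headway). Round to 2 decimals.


Capacity = 3600 / headway
Capacity = 3600 / 81
Capacity = 44.44 trains/hour

44.44


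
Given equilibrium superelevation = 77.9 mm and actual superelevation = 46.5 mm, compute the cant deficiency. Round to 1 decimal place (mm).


Cant deficiency = equilibrium cant - actual cant
CD = 77.9 - 46.5
CD = 31.4 mm

31.4


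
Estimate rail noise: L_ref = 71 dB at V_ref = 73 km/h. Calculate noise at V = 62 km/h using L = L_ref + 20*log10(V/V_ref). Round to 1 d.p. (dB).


V/V_ref = 62 / 73 = 0.849315
log10(0.849315) = -0.070931
20 * -0.070931 = -1.4186
L = 71 + -1.4186 = 69.6 dB

69.6


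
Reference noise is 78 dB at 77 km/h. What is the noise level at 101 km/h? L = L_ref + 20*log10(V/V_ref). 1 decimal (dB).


V/V_ref = 101 / 77 = 1.311688
log10(1.311688) = 0.117831
20 * 0.117831 = 2.3566
L = 78 + 2.3566 = 80.4 dB

80.4


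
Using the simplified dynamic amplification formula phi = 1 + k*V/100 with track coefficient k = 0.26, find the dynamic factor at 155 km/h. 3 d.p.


phi = 1 + k * V / 100
phi = 1 + 0.26 * 155 / 100
phi = 1 + 0.403
phi = 1.403

1.403


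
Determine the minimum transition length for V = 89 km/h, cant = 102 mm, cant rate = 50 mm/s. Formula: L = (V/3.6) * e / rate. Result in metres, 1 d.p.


Convert speed: V = 89 / 3.6 = 24.7222 m/s
L = 24.7222 * 102 / 50
L = 2521.6667 / 50
L = 50.4 m

50.4


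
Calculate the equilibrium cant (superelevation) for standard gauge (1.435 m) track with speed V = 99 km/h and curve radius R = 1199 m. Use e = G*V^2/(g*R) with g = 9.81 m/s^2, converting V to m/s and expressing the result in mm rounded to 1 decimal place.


Convert speed: V = 99 / 3.6 = 27.5 m/s
Apply formula: e = 1.435 * 27.5^2 / (9.81 * 1199)
e = 1.435 * 756.25 / 11762.19
e = 0.092263 m = 92.3 mm

92.3


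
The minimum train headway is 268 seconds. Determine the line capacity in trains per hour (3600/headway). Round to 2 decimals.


Capacity = 3600 / headway
Capacity = 3600 / 268
Capacity = 13.43 trains/hour

13.43


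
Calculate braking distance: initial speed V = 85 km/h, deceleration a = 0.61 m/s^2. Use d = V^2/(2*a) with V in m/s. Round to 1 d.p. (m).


Convert speed: V = 85 / 3.6 = 23.6111 m/s
V^2 = 557.4846
d = 557.4846 / (2 * 0.61)
d = 557.4846 / 1.22
d = 457.0 m

457.0


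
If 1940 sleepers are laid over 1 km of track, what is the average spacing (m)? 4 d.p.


Spacing = 1000 m / number of sleepers
Spacing = 1000 / 1940
Spacing = 0.5155 m

0.5155


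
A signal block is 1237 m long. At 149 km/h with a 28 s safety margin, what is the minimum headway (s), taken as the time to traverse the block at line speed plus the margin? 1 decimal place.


V = 149 / 3.6 = 41.3889 m/s
Block traversal time = 1237 / 41.3889 = 29.8872 s
Headway = 29.8872 + 28
Headway = 57.9 s

57.9


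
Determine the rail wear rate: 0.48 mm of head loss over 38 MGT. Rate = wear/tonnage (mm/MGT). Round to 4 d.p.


Wear rate = total wear / cumulative tonnage
Rate = 0.48 / 38
Rate = 0.0126 mm/MGT

0.0126


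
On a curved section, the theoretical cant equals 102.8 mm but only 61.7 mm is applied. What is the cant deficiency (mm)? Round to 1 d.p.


Cant deficiency = equilibrium cant - actual cant
CD = 102.8 - 61.7
CD = 41.1 mm

41.1


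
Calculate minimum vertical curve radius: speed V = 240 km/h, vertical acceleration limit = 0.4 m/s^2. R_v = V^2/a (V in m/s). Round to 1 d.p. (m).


Convert speed: V = 240 / 3.6 = 66.6667 m/s
V^2 = 4444.4444 m^2/s^2
R_v = 4444.4444 / 0.4
R_v = 11111.1 m

11111.1


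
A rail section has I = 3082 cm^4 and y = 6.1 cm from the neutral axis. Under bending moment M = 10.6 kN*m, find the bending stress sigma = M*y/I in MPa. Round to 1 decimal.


Convert units:
M = 10.6 kN*m = 10600000 N*mm
y = 6.1 cm = 61 mm
I = 3082 cm^4 = 30820000 mm^4
sigma = 10600000 * 61 / 30820000
sigma = 21.0 MPa

21.0


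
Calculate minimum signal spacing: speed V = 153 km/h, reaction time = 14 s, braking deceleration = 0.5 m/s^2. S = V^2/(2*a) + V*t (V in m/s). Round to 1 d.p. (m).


V = 153 / 3.6 = 42.5 m/s
Braking distance = 42.5^2 / (2*0.5) = 1806.25 m
Sighting distance = 42.5 * 14 = 595.0 m
S = 1806.25 + 595.0 = 2401.3 m

2401.3


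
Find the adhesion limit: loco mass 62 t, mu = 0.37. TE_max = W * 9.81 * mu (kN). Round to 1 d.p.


TE_max = W * g * mu
TE_max = 62 * 9.81 * 0.37
TE_max = 608.22 * 0.37
TE_max = 225.0 kN

225.0


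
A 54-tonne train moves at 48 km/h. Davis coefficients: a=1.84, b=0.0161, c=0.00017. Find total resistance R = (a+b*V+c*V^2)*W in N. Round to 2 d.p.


b*V = 0.0161 * 48 = 0.7728
c*V^2 = 0.00017 * 2304 = 0.39168
R_per_t = 1.84 + 0.7728 + 0.39168 = 3.00448 N/t
R_total = 3.00448 * 54 = 162.24 N

162.24


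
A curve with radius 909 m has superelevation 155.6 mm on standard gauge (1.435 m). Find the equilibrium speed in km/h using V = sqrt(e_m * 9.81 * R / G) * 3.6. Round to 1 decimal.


Convert cant: e = 155.6 mm = 0.1556 m
V_ms = sqrt(0.1556 * 9.81 * 909 / 1.435)
V_ms = sqrt(966.920086) = 31.0953 m/s
V = 31.0953 * 3.6 = 111.9 km/h

111.9


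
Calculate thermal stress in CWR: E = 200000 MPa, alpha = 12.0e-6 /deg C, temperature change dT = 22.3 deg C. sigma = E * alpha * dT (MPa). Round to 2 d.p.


sigma = E * alpha * dT
sigma = 200000 * 12.0e-6 * 22.3
sigma = 2.4 * 22.3
sigma = 53.52 MPa

53.52


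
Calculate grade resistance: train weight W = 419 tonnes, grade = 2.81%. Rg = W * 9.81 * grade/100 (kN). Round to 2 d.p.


Rg = W * 9.81 * grade / 100
Rg = 419 * 9.81 * 2.81 / 100
Rg = 4110.39 * 0.0281
Rg = 115.50 kN

115.50


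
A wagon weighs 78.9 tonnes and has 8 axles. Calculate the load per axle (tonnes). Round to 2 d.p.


Load per axle = total weight / number of axles
Load = 78.9 / 8
Load = 9.86 tonnes

9.86


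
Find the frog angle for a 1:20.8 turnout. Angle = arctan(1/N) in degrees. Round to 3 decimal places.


1/N = 1/20.8 = 0.048077
angle = arctan(0.048077) = 0.04804 rad
angle = 0.04804 * 180/pi = 2.752 degrees

2.752


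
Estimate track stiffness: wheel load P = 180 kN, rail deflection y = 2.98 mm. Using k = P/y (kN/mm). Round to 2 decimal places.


Track stiffness k = P / y
k = 180 / 2.98
k = 60.40 kN/mm

60.40


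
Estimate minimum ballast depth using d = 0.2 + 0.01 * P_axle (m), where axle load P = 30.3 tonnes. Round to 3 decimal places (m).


d = 0.2 + 0.01 * 30.3
d = 0.2 + 0.303
d = 0.503 m

0.503


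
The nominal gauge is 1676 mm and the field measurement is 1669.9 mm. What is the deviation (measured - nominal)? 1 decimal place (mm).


Deviation = measured - nominal
Deviation = 1669.9 - 1676
Deviation = -6.1 mm

-6.1


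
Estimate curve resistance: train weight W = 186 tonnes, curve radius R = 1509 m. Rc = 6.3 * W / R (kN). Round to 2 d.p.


Rc = 6.3 * W / R
Rc = 6.3 * 186 / 1509
Rc = 1171.8 / 1509
Rc = 0.78 kN

0.78


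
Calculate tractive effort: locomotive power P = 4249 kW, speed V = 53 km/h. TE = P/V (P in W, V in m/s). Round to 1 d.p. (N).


Convert: P = 4249 kW = 4249000 W
V = 53 / 3.6 = 14.7222 m/s
TE = 4249000 / 14.7222
TE = 288611.3 N

288611.3


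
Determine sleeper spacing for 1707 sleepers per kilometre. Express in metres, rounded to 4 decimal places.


Spacing = 1000 m / number of sleepers
Spacing = 1000 / 1707
Spacing = 0.5858 m

0.5858


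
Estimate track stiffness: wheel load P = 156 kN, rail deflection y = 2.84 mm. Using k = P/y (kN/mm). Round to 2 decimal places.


Track stiffness k = P / y
k = 156 / 2.84
k = 54.93 kN/mm

54.93


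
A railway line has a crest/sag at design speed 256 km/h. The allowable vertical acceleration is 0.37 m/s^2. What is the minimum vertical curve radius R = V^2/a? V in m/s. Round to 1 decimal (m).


Convert speed: V = 256 / 3.6 = 71.1111 m/s
V^2 = 5056.7901 m^2/s^2
R_v = 5056.7901 / 0.37
R_v = 13667.0 m

13667.0


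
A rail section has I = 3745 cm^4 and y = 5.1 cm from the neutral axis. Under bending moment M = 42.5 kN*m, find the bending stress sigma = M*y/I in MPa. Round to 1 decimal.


Convert units:
M = 42.5 kN*m = 42500000 N*mm
y = 5.1 cm = 51 mm
I = 3745 cm^4 = 37450000 mm^4
sigma = 42500000 * 51 / 37450000
sigma = 57.9 MPa

57.9


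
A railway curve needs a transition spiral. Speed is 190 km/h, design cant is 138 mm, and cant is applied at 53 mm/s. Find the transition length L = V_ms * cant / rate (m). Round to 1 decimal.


Convert speed: V = 190 / 3.6 = 52.7778 m/s
L = 52.7778 * 138 / 53
L = 7283.3333 / 53
L = 137.4 m

137.4


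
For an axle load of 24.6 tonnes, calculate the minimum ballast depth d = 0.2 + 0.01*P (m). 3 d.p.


d = 0.2 + 0.01 * 24.6
d = 0.2 + 0.246
d = 0.446 m

0.446


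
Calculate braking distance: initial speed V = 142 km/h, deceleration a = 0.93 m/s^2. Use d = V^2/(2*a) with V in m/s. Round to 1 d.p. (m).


Convert speed: V = 142 / 3.6 = 39.4444 m/s
V^2 = 1555.8642
d = 1555.8642 / (2 * 0.93)
d = 1555.8642 / 1.86
d = 836.5 m

836.5


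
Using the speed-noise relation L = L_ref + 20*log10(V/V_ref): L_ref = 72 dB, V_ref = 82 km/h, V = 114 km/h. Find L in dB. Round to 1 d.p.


V/V_ref = 114 / 82 = 1.390244
log10(1.390244) = 0.143091
20 * 0.143091 = 2.8618
L = 72 + 2.8618 = 74.9 dB

74.9


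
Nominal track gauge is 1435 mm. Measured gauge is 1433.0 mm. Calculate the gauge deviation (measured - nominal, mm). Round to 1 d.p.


Deviation = measured - nominal
Deviation = 1433.0 - 1435
Deviation = -2.0 mm

-2.0


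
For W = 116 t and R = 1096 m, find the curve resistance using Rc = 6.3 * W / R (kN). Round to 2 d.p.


Rc = 6.3 * W / R
Rc = 6.3 * 116 / 1096
Rc = 730.8 / 1096
Rc = 0.67 kN

0.67


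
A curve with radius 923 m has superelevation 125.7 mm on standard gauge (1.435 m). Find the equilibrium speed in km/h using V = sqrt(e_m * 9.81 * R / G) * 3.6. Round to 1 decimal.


Convert cant: e = 125.7 mm = 0.1257 m
V_ms = sqrt(0.1257 * 9.81 * 923 / 1.435)
V_ms = sqrt(793.147729) = 28.1629 m/s
V = 28.1629 * 3.6 = 101.4 km/h

101.4


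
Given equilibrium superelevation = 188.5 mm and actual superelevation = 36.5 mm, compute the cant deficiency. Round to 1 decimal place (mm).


Cant deficiency = equilibrium cant - actual cant
CD = 188.5 - 36.5
CD = 152.0 mm

152.0


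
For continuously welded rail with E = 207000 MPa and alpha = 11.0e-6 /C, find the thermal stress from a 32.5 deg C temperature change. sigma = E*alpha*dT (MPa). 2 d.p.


sigma = E * alpha * dT
sigma = 207000 * 11.0e-6 * 32.5
sigma = 2.277 * 32.5
sigma = 74.00 MPa

74.00


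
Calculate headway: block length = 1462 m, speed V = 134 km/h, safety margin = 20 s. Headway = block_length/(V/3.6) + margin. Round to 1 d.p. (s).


V = 134 / 3.6 = 37.2222 m/s
Block traversal time = 1462 / 37.2222 = 39.2776 s
Headway = 39.2776 + 20
Headway = 59.3 s

59.3


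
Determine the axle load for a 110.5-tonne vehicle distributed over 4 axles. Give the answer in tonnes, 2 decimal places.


Load per axle = total weight / number of axles
Load = 110.5 / 4
Load = 27.63 tonnes

27.63


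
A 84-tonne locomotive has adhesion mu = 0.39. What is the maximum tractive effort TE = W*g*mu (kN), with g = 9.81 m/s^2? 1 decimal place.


TE_max = W * g * mu
TE_max = 84 * 9.81 * 0.39
TE_max = 824.04 * 0.39
TE_max = 321.4 kN

321.4


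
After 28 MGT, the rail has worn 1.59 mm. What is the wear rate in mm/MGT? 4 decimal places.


Wear rate = total wear / cumulative tonnage
Rate = 1.59 / 28
Rate = 0.0568 mm/MGT

0.0568


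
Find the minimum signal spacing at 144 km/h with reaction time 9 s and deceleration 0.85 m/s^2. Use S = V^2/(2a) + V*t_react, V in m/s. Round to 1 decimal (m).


V = 144 / 3.6 = 40.0 m/s
Braking distance = 40.0^2 / (2*0.85) = 941.1765 m
Sighting distance = 40.0 * 9 = 360.0 m
S = 941.1765 + 360.0 = 1301.2 m

1301.2


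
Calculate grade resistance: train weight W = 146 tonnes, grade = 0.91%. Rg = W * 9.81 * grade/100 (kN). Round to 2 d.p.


Rg = W * 9.81 * grade / 100
Rg = 146 * 9.81 * 0.91 / 100
Rg = 1432.26 * 0.0091
Rg = 13.03 kN

13.03


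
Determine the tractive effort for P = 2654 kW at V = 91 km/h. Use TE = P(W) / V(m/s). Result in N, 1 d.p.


Convert: P = 2654 kW = 2654000 W
V = 91 / 3.6 = 25.2778 m/s
TE = 2654000 / 25.2778
TE = 104993.4 N

104993.4


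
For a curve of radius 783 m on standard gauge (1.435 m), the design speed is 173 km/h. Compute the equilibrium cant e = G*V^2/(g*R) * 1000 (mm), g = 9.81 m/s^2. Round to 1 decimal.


Convert speed: V = 173 / 3.6 = 48.0556 m/s
Apply formula: e = 1.435 * 48.0556^2 / (9.81 * 783)
e = 1.435 * 2309.3364 / 7681.23
e = 0.431428 m = 431.4 mm

431.4


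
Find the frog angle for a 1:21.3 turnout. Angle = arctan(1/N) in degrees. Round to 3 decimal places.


1/N = 1/21.3 = 0.046948
angle = arctan(0.046948) = 0.046914 rad
angle = 0.046914 * 180/pi = 2.688 degrees

2.688


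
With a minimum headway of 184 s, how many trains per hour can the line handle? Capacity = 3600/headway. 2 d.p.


Capacity = 3600 / headway
Capacity = 3600 / 184
Capacity = 19.57 trains/hour

19.57


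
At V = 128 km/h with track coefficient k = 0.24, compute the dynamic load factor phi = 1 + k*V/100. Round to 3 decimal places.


phi = 1 + k * V / 100
phi = 1 + 0.24 * 128 / 100
phi = 1 + 0.3072
phi = 1.307

1.307


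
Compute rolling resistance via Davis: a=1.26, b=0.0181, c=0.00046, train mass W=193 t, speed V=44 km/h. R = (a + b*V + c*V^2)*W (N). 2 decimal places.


b*V = 0.0181 * 44 = 0.7964
c*V^2 = 0.00046 * 1936 = 0.89056
R_per_t = 1.26 + 0.7964 + 0.89056 = 2.94696 N/t
R_total = 2.94696 * 193 = 568.76 N

568.76


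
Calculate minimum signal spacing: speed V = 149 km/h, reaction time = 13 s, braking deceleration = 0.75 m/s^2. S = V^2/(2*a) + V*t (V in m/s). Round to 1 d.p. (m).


V = 149 / 3.6 = 41.3889 m/s
Braking distance = 41.3889^2 / (2*0.75) = 1142.0267 m
Sighting distance = 41.3889 * 13 = 538.0556 m
S = 1142.0267 + 538.0556 = 1680.1 m

1680.1


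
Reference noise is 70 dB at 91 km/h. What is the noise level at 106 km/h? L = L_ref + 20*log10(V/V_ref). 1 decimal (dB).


V/V_ref = 106 / 91 = 1.164835
log10(1.164835) = 0.066264
20 * 0.066264 = 1.3253
L = 70 + 1.3253 = 71.3 dB

71.3


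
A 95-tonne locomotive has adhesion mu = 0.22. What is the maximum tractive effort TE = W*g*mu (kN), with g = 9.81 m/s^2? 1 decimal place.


TE_max = W * g * mu
TE_max = 95 * 9.81 * 0.22
TE_max = 931.95 * 0.22
TE_max = 205.0 kN

205.0


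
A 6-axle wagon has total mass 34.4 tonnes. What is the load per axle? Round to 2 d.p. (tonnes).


Load per axle = total weight / number of axles
Load = 34.4 / 6
Load = 5.73 tonnes

5.73


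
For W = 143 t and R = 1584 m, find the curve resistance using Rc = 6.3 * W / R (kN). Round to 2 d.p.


Rc = 6.3 * W / R
Rc = 6.3 * 143 / 1584
Rc = 900.9 / 1584
Rc = 0.57 kN

0.57


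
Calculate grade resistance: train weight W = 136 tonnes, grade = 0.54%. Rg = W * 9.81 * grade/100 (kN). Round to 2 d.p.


Rg = W * 9.81 * grade / 100
Rg = 136 * 9.81 * 0.54 / 100
Rg = 1334.16 * 0.0054
Rg = 7.20 kN

7.20


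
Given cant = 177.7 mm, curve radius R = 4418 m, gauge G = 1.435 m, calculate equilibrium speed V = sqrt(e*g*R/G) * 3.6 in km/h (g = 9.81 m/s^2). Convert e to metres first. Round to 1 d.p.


Convert cant: e = 177.7 mm = 0.1777 m
V_ms = sqrt(0.1777 * 9.81 * 4418 / 1.435)
V_ms = sqrt(5366.983321) = 73.2597 m/s
V = 73.2597 * 3.6 = 263.7 km/h

263.7


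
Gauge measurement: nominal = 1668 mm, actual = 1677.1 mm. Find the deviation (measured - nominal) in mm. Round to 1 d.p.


Deviation = measured - nominal
Deviation = 1677.1 - 1668
Deviation = 9.1 mm

9.1


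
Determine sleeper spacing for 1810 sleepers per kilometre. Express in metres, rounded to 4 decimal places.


Spacing = 1000 m / number of sleepers
Spacing = 1000 / 1810
Spacing = 0.5525 m

0.5525


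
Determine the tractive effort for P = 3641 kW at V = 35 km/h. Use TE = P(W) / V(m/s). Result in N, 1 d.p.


Convert: P = 3641 kW = 3641000 W
V = 35 / 3.6 = 9.7222 m/s
TE = 3641000 / 9.7222
TE = 374502.9 N

374502.9


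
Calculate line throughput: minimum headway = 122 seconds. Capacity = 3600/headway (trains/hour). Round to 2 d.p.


Capacity = 3600 / headway
Capacity = 3600 / 122
Capacity = 29.51 trains/hour

29.51


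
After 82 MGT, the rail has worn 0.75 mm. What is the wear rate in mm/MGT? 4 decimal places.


Wear rate = total wear / cumulative tonnage
Rate = 0.75 / 82
Rate = 0.0091 mm/MGT

0.0091


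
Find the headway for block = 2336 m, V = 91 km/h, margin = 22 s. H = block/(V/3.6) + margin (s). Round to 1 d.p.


V = 91 / 3.6 = 25.2778 m/s
Block traversal time = 2336 / 25.2778 = 92.4132 s
Headway = 92.4132 + 22
Headway = 114.4 s

114.4


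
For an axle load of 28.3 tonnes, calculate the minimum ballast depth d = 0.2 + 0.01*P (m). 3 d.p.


d = 0.2 + 0.01 * 28.3
d = 0.2 + 0.283
d = 0.483 m

0.483


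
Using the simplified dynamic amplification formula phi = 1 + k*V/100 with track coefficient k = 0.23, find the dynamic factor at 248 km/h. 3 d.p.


phi = 1 + k * V / 100
phi = 1 + 0.23 * 248 / 100
phi = 1 + 0.5704
phi = 1.570

1.570


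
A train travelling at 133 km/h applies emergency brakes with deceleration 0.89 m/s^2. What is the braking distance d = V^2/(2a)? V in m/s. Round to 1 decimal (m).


Convert speed: V = 133 / 3.6 = 36.9444 m/s
V^2 = 1364.892
d = 1364.892 / (2 * 0.89)
d = 1364.892 / 1.78
d = 766.8 m

766.8


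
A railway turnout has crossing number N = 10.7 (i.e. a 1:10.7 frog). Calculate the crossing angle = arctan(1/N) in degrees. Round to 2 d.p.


1/N = 1/10.7 = 0.093458
angle = arctan(0.093458) = 0.093187 rad
angle = 0.093187 * 180/pi = 5.34 degrees

5.34


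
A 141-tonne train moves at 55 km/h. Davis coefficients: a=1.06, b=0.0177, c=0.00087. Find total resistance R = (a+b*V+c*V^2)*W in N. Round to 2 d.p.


b*V = 0.0177 * 55 = 0.9735
c*V^2 = 0.00087 * 3025 = 2.63175
R_per_t = 1.06 + 0.9735 + 2.63175 = 4.66525 N/t
R_total = 4.66525 * 141 = 657.80 N

657.80


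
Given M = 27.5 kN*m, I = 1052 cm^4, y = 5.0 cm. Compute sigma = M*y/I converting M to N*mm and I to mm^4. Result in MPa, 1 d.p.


Convert units:
M = 27.5 kN*m = 27500000 N*mm
y = 5.0 cm = 50 mm
I = 1052 cm^4 = 10520000 mm^4
sigma = 27500000 * 50 / 10520000
sigma = 130.7 MPa

130.7


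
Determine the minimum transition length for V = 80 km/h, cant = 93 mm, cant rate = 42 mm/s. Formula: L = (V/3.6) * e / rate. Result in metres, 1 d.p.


Convert speed: V = 80 / 3.6 = 22.2222 m/s
L = 22.2222 * 93 / 42
L = 2066.6667 / 42
L = 49.2 m

49.2


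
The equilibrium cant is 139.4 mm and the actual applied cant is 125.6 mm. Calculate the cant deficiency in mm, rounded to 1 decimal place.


Cant deficiency = equilibrium cant - actual cant
CD = 139.4 - 125.6
CD = 13.8 mm

13.8


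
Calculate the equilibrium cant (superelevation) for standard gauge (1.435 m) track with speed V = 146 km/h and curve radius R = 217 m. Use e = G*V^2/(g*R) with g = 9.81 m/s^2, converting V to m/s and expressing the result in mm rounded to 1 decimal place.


Convert speed: V = 146 / 3.6 = 40.5556 m/s
Apply formula: e = 1.435 * 40.5556^2 / (9.81 * 217)
e = 1.435 * 1644.7531 / 2128.77
e = 1.108725 m = 1108.7 mm

1108.7


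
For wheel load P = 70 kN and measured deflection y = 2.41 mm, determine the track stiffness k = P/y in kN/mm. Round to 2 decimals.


Track stiffness k = P / y
k = 70 / 2.41
k = 29.05 kN/mm

29.05


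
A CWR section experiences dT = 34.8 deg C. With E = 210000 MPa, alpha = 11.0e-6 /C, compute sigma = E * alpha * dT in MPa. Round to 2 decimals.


sigma = E * alpha * dT
sigma = 210000 * 11.0e-6 * 34.8
sigma = 2.31 * 34.8
sigma = 80.39 MPa

80.39


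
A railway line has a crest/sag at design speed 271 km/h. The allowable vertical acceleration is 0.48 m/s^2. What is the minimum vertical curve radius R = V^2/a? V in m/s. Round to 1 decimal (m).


Convert speed: V = 271 / 3.6 = 75.2778 m/s
V^2 = 5666.7438 m^2/s^2
R_v = 5666.7438 / 0.48
R_v = 11805.7 m

11805.7


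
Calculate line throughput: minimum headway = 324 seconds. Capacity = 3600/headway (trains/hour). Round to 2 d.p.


Capacity = 3600 / headway
Capacity = 3600 / 324
Capacity = 11.11 trains/hour

11.11


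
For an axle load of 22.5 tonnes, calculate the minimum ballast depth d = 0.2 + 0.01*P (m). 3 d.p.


d = 0.2 + 0.01 * 22.5
d = 0.2 + 0.225
d = 0.425 m

0.425


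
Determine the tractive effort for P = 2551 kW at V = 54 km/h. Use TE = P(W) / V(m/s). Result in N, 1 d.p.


Convert: P = 2551 kW = 2551000 W
V = 54 / 3.6 = 15.0 m/s
TE = 2551000 / 15.0
TE = 170066.7 N

170066.7


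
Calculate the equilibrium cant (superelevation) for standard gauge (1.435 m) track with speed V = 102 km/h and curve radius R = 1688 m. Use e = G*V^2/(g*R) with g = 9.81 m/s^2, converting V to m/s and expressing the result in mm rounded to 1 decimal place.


Convert speed: V = 102 / 3.6 = 28.3333 m/s
Apply formula: e = 1.435 * 28.3333^2 / (9.81 * 1688)
e = 1.435 * 802.7778 / 16559.28
e = 0.069567 m = 69.6 mm

69.6


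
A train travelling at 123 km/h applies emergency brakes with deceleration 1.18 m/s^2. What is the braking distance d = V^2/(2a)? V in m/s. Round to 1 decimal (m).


Convert speed: V = 123 / 3.6 = 34.1667 m/s
V^2 = 1167.3611
d = 1167.3611 / (2 * 1.18)
d = 1167.3611 / 2.36
d = 494.6 m

494.6


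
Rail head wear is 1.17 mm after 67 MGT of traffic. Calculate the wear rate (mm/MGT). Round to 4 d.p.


Wear rate = total wear / cumulative tonnage
Rate = 1.17 / 67
Rate = 0.0175 mm/MGT

0.0175


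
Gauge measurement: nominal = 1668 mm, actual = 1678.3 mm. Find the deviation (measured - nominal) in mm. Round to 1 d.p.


Deviation = measured - nominal
Deviation = 1678.3 - 1668
Deviation = 10.3 mm

10.3


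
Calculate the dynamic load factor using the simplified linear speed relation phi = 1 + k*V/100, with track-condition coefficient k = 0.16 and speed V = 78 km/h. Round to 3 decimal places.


phi = 1 + k * V / 100
phi = 1 + 0.16 * 78 / 100
phi = 1 + 0.1248
phi = 1.125

1.125


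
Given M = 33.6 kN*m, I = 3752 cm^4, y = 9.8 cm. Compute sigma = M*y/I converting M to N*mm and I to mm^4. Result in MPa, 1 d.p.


Convert units:
M = 33.6 kN*m = 33600000 N*mm
y = 9.8 cm = 98 mm
I = 3752 cm^4 = 37520000 mm^4
sigma = 33600000 * 98 / 37520000
sigma = 87.8 MPa

87.8


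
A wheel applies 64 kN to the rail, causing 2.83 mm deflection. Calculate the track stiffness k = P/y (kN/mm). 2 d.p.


Track stiffness k = P / y
k = 64 / 2.83
k = 22.61 kN/mm

22.61


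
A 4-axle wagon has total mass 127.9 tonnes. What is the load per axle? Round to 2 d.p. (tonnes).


Load per axle = total weight / number of axles
Load = 127.9 / 4
Load = 31.98 tonnes

31.98


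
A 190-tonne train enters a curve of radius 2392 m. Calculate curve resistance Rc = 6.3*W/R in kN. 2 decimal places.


Rc = 6.3 * W / R
Rc = 6.3 * 190 / 2392
Rc = 1197.0 / 2392
Rc = 0.50 kN

0.50


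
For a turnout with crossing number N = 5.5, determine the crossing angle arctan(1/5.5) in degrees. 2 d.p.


1/N = 1/5.5 = 0.181818
angle = arctan(0.181818) = 0.179853 rad
angle = 0.179853 * 180/pi = 10.30 degrees

10.30


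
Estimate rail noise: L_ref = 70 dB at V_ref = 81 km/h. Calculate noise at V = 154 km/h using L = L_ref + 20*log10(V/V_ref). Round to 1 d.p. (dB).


V/V_ref = 154 / 81 = 1.901235
log10(1.901235) = 0.279036
20 * 0.279036 = 5.5807
L = 70 + 5.5807 = 75.6 dB

75.6


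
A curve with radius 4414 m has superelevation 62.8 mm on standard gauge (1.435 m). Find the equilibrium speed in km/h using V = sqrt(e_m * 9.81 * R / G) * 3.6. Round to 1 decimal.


Convert cant: e = 62.8 mm = 0.0628 m
V_ms = sqrt(0.0628 * 9.81 * 4414 / 1.435)
V_ms = sqrt(1894.999409) = 43.5316 m/s
V = 43.5316 * 3.6 = 156.7 km/h

156.7


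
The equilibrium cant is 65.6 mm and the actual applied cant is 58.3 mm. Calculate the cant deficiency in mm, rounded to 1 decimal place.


Cant deficiency = equilibrium cant - actual cant
CD = 65.6 - 58.3
CD = 7.3 mm

7.3


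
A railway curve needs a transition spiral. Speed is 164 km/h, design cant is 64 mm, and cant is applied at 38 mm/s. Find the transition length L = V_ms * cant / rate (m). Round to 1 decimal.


Convert speed: V = 164 / 3.6 = 45.5556 m/s
L = 45.5556 * 64 / 38
L = 2915.5556 / 38
L = 76.7 m

76.7


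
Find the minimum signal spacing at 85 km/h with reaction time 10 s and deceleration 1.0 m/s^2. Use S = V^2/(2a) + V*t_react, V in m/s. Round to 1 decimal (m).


V = 85 / 3.6 = 23.6111 m/s
Braking distance = 23.6111^2 / (2*1.0) = 278.7423 m
Sighting distance = 23.6111 * 10 = 236.1111 m
S = 278.7423 + 236.1111 = 514.9 m

514.9


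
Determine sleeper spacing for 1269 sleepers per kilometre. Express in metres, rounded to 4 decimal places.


Spacing = 1000 m / number of sleepers
Spacing = 1000 / 1269
Spacing = 0.7880 m

0.7880


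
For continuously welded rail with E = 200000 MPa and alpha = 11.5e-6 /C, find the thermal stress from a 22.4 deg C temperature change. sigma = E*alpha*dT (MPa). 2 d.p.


sigma = E * alpha * dT
sigma = 200000 * 11.5e-6 * 22.4
sigma = 2.3 * 22.4
sigma = 51.52 MPa

51.52


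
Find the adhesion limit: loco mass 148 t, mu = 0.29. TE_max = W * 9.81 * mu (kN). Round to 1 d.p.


TE_max = W * g * mu
TE_max = 148 * 9.81 * 0.29
TE_max = 1451.88 * 0.29
TE_max = 421.0 kN

421.0


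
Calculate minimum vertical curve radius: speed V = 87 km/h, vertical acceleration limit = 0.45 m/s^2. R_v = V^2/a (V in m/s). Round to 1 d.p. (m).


Convert speed: V = 87 / 3.6 = 24.1667 m/s
V^2 = 584.0278 m^2/s^2
R_v = 584.0278 / 0.45
R_v = 1297.8 m

1297.8


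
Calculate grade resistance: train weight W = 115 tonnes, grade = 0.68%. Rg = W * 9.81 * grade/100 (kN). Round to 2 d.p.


Rg = W * 9.81 * grade / 100
Rg = 115 * 9.81 * 0.68 / 100
Rg = 1128.15 * 0.0068
Rg = 7.67 kN

7.67


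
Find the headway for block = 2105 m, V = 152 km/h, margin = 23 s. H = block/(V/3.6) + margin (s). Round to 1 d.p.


V = 152 / 3.6 = 42.2222 m/s
Block traversal time = 2105 / 42.2222 = 49.8553 s
Headway = 49.8553 + 23
Headway = 72.9 s

72.9


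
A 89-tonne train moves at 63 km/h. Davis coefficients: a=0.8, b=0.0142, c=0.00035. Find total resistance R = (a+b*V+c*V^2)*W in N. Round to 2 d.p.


b*V = 0.0142 * 63 = 0.8946
c*V^2 = 0.00035 * 3969 = 1.38915
R_per_t = 0.8 + 0.8946 + 1.38915 = 3.08375 N/t
R_total = 3.08375 * 89 = 274.45 N

274.45


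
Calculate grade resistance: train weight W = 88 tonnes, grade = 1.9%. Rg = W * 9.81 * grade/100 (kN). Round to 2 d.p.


Rg = W * 9.81 * grade / 100
Rg = 88 * 9.81 * 1.9 / 100
Rg = 863.28 * 0.019
Rg = 16.40 kN

16.40


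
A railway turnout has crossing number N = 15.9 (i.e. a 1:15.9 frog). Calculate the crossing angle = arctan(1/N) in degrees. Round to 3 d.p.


1/N = 1/15.9 = 0.062893
angle = arctan(0.062893) = 0.06281 rad
angle = 0.06281 * 180/pi = 3.599 degrees

3.599


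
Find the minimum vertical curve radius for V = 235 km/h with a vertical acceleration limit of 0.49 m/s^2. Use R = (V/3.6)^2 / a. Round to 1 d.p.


Convert speed: V = 235 / 3.6 = 65.2778 m/s
V^2 = 4261.1883 m^2/s^2
R_v = 4261.1883 / 0.49
R_v = 8696.3 m

8696.3


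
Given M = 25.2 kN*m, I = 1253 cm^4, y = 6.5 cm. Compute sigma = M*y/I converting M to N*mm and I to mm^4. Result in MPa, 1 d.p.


Convert units:
M = 25.2 kN*m = 25200000 N*mm
y = 6.5 cm = 65 mm
I = 1253 cm^4 = 12530000 mm^4
sigma = 25200000 * 65 / 12530000
sigma = 130.7 MPa

130.7


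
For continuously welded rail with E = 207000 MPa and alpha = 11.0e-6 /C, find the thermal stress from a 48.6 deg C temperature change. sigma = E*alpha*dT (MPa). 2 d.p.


sigma = E * alpha * dT
sigma = 207000 * 11.0e-6 * 48.6
sigma = 2.277 * 48.6
sigma = 110.66 MPa

110.66
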